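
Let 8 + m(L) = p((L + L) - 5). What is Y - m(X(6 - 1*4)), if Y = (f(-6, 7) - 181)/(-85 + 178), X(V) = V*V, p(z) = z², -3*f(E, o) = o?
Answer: -829/279 ≈ -2.9713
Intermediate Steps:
f(E, o) = -o/3
X(V) = V²
m(L) = -8 + (-5 + 2*L)² (m(L) = -8 + ((L + L) - 5)² = -8 + (2*L - 5)² = -8 + (-5 + 2*L)²)
Y = -550/279 (Y = (-⅓*7 - 181)/(-85 + 178) = (-7/3 - 181)/93 = -550/3*1/93 = -550/279 ≈ -1.9713)
Y - m(X(6 - 1*4)) = -550/279 - (-8 + (-5 + 2*(6 - 1*4)²)²) = -550/279 - (-8 + (-5 + 2*(6 - 4)²)²) = -550/279 - (-8 + (-5 + 2*2²)²) = -550/279 - (-8 + (-5 + 2*4)²) = -550/279 - (-8 + (-5 + 8)²) = -550/279 - (-8 + 3²) = -550/279 - (-8 + 9) = -550/279 - 1*1 = -550/279 - 1 = -829/279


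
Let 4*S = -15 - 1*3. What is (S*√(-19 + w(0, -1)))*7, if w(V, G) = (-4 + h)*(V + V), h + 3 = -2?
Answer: -63*I*√19/2 ≈ -137.31*I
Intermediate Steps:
h = -5 (h = -3 - 2 = -5)
w(V, G) = -18*V (w(V, G) = (-4 - 5)*(V + V) = -18*V)
S = -9/2 (S = (-15 - 1*3)/4 = (-15 - 3)/4 = (¼)*(-18) = -9/2 ≈ -4.5000)
(S*√(-19 + w(0, -1)))*7 = -9*√(-19 - 18*0)/2*7 = -9*√(-19 + 0)/2*7 = -9*I*√19/2*7 = -63*I*√19/2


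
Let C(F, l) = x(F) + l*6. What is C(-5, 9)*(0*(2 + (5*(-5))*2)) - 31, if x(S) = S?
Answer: -31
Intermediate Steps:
C(F, l) = F + 6*l (C(F, l) = F + l*6 = F + 6*l)
C(-5, 9)*(0*(2 + (5*(-5))*2)) - 31 = (-5 + 6*9)*(0*(2 + (5*(-5))*2)) - 31 = (-5 + 54)*(0*(2 - 25*2)) - 31 = 49*(0*(2 - 50)) - 31 = 49*(0*(-48)) - 31 = 49*0 - 31 = 0 - 31 = -31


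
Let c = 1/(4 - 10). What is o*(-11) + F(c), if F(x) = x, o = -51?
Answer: 3365/6 ≈ 560.83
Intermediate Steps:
c = -⅙ (c = 1/(-6) = -⅙ ≈ -0.16667)
o*(-11) + F(c) = -51*(-11) - ⅙ = 561 - ⅙ = 3365/6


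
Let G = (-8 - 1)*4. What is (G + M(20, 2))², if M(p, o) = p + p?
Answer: 16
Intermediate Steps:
G = -36 (G = -9*4 = -36)
M(p, o) = 2*p
(G + M(20, 2))² = (-36 + 2*20)² = (-36 + 40)² = 4² = 16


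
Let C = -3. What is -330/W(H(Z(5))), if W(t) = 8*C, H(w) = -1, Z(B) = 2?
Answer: 55/4 ≈ 13.750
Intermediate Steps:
W(t) = -24 (W(t) = 8*(-3) = -24)
-330/W(H(Z(5))) = -330/(-24) = -330*(-1/24) = 55/4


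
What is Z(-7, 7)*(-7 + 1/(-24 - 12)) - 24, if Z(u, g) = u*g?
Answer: 11533/36 ≈ 320.36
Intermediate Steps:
Z(u, g) = g*u
Z(-7, 7)*(-7 + 1/(-24 - 12)) - 24 = (7*(-7))*(-7 + 1/(-24 - 12)) - 24 = -49*(-7 + 1/(-36)) - 24 = -49*(-7 - 1/36) - 24 = -49*(-253/36) - 24 = 12397/36 - 24 = 11533/36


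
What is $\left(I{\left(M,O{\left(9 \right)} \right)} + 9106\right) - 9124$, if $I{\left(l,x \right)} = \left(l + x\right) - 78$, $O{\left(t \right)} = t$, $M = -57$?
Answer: $-144$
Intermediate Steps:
$I{\left(l,x \right)} = -78 + l + x$
$\left(I{\left(M,O{\left(9 \right)} \right)} + 9106\right) - 9124 = \left(\left(-78 - 57 + 9\right) + 9106\right) - 9124 = \left(-126 + 9106\right) - 9124 = 8980 - 9124 = -144$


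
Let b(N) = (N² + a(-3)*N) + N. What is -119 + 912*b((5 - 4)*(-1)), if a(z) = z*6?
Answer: 16297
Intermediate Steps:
a(z) = 6*z
b(N) = N² - 17*N (b(N) = (N² + (6*(-3))*N) + N = (N² - 18*N) + N = N² - 17*N)
-119 + 912*b((5 - 4)*(-1)) = -119 + 912*(((5 - 4)*(-1))*(-17 + (5 - 4)*(-1))) = -119 + 912*((1*(-1))*(-17 + 1*(-1))) = -119 + 912*(-(-17 - 1)) = -119 + 912*(-1*(-18)) = -119 + 912*18 = -119 + 16416 = 16297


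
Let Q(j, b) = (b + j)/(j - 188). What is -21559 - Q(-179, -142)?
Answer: -7912474/367 ≈ -21560.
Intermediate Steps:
Q(j, b) = (b + j)/(-188 + j)
-21559 - Q(-179, -142) = -21559 - (-142 - 179)/(-188 - 179) = -21559 - (-321)/(-367) = -21559 - (-1)*(-321)/367 = -21559 - 1*321/367 = -21559 - 321/367 = -7912474/367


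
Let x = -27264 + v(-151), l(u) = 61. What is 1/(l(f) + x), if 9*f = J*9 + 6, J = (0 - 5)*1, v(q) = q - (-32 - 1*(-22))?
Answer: -1/27344 ≈ -3.6571e-5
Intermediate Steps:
v(q) = 10 + q (v(q) = q - (-32 + 22) = q - 1*(-10) = q + 10 = 10 + q)
J = -5 (J = -5*1 = -5)
f = -13/3 (f = (-5*9 + 6)/9 = (-45 + 6)/9 = (⅑)*(-39) = -13/3 ≈ -4.3333)
x = -27405 (x = -27264 + (10 - 151) = -27264 - 141 = -27405)
1/(l(f) + x) = 1/(61 - 27405) = 1/(-27344) = -1/27344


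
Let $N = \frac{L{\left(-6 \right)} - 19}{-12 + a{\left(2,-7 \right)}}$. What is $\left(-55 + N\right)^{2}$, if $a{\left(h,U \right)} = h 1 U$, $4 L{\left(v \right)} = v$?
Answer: $\frac{7946761}{2704} \approx 2938.9$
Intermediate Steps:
$L{\left(v \right)} = \frac{v}{4}$
$a{\left(h,U \right)} = U h$ ($a{\left(h,U \right)} = h U = U h$)
$N = \frac{41}{52}$ ($N = \frac{\frac{1}{4} \left(-6\right) - 19}{-12 - 14} = \frac{- \frac{3}{2} - 19}{-12 - 14} = - \frac{41}{2 \left(-26\right)} = \left(- \frac{41}{2}\right) \left(- \frac{1}{26}\right) = \frac{41}{52} \approx 0.78846$)
$\left(-55 + N\right)^{2} = \left(-55 + \frac{41}{52}\right)^{2} = \left(- \frac{2819}{52}\right)^{2} = \frac{7946761}{2704}$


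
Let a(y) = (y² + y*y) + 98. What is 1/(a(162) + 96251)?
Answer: 1/148837 ≈ 6.7188e-6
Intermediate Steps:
a(y) = 98 + 2*y² (a(y) = (y² + y²) + 98 = 2*y² + 98 = 98 + 2*y²)
1/(a(162) + 96251) = 1/((98 + 2*162²) + 96251) = 1/((98 + 2*26244) + 96251) = 1/((98 + 52488) + 96251) = 1/(52586 + 96251) = 1/148837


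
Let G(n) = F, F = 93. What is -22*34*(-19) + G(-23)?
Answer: 14305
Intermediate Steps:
G(n) = 93
-22*34*(-19) + G(-23) = -22*34*(-19) + 93 = -748*(-19) + 93 = 14212 + 93 = 14305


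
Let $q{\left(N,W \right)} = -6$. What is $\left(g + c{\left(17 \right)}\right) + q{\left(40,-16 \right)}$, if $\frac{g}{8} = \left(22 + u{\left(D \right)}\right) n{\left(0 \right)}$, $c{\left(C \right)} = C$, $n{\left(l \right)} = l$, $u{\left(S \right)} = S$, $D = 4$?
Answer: $11$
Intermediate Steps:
$g = 0$ ($g = 8 \left(22 + 4\right) 0 = 8 \cdot 26 \cdot 0 = 8 \cdot 0 = 0$)
$\left(g + c{\left(17 \right)}\right) + q{\left(40,-16 \right)} = \left(0 + 17\right) - 6 = 17 - 6 = 11$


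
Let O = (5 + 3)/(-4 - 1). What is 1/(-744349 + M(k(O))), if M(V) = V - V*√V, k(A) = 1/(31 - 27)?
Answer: -8/5954791 ≈ -1.3435e-6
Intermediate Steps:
O = -8/5 (O = 8/(-5) = 8*(-⅕) = -8/5 ≈ -1.6000)
k(A) = ¼ (k(A) = 1/4 = ¼)
M(V) = V - V^(3/2)
1/(-744349 + M(k(O))) = 1/(-744349 + (¼ - (¼)^(3/2))) = 1/(-744349 + (¼ - 1*⅛)) = 1/(-744349 + (¼ - ⅛)) = 1/(-744349 + ⅛) = 1/(-5954791/8) = -8/5954791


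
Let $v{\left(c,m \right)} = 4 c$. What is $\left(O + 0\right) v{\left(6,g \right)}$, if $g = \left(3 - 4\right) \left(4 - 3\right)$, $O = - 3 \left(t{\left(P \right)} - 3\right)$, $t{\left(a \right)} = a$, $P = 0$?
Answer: $216$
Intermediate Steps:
$O = 9$ ($O = - 3 \left(0 - 3\right) = \left(-3\right) \left(-3\right) = 9$)
$g = -1$ ($g = \left(-1\right) 1 = -1$)
$\left(O + 0\right) v{\left(6,g \right)} = \left(9 + 0\right) 4 \cdot 6 = 9 \cdot 24 = 216$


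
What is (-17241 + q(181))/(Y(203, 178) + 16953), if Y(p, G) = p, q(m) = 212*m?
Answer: 21131/17156 ≈ 1.2317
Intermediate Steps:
(-17241 + q(181))/(Y(203, 178) + 16953) = (-17241 + 212*181)/(203 + 16953) = (-17241 + 38372)/17156 = 21131*(1/17156) = 21131/17156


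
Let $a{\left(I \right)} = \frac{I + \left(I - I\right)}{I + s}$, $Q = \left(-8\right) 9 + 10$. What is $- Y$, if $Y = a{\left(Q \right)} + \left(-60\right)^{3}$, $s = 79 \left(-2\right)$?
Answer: $\frac{23759969}{110} \approx 2.16 \cdot 10^{5}$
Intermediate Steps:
$s = -158$
$Q = -62$ ($Q = -72 + 10 = -62$)
$a{\left(I \right)} = \frac{I}{-158 + I}$ ($a{\left(I \right)} = \frac{I + \left(I - I\right)}{I - 158} = \frac{I + 0}{-158 + I} = \frac{I}{-158 + I}$)
$Y = - \frac{23759969}{110}$ ($Y = - \frac{62}{-158 - 62} + \left(-60\right)^{3} = - \frac{62}{-220} - 216000 = \left(-62\right) \left(- \frac{1}{220}\right) - 216000 = \frac{31}{110} - 216000 = - \frac{23759969}{110} \approx -2.16 \cdot 10^{5}$)
$- Y = \left(-1\right) \left(- \frac{23759969}{110}\right) = \frac{23759969}{110}$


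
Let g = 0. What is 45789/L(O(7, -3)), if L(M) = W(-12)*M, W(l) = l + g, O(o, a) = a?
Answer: 15263/12 ≈ 1271.9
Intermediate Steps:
W(l) = l (W(l) = l + 0 = l)
L(M) = -12*M
45789/L(O(7, -3)) = 45789/((-12*(-3))) = 45789/36 = 45789*(1/36) = 15263/12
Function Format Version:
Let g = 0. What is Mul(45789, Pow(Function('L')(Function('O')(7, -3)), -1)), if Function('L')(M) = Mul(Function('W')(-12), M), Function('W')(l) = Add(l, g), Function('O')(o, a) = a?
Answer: Rational(15263, 12) ≈ 1271.9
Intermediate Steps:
Function('W')(l) = l (Function('W')(l) = Add(l, 0) = l)
Function('L')(M) = Mul(-12, M)
Mul(45789, Pow(Function('L')(Function('O')(7, -3)), -1)) = Mul(45789, Pow(Mul(-12, -3), -1)) = Mul(45789, Pow(36, -1)) = Mul(45789, Rational(1, 36)) = Rational(15263, 12)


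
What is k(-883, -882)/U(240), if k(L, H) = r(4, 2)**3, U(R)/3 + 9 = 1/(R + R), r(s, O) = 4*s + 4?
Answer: -1280000/4319 ≈ -296.36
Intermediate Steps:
r(s, O) = 4 + 4*s
U(R) = -27 + 3/(2*R) (U(R) = -27 + 3/(R + R) = -27 + 3/((2*R)) = -27 + 3*(1/(2*R)) = -27 + 3/(2*R))
k(L, H) = 8000 (k(L, H) = (4 + 4*4)**3 = (4 + 16)**3 = 20**3 = 8000)
k(-883, -882)/U(240) = 8000/(-27 + (3/2)/240) = 8000/(-27 + (3/2)*(1/240)) = 8000/(-27 + 1/160) = 8000/(-4319/160) = 8000*(-160/4319) = -1280000/4319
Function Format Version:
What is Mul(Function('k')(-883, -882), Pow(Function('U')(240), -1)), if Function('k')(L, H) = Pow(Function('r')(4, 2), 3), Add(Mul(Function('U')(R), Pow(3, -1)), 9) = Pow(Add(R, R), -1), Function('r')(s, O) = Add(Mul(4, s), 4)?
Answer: Rational(-1280000, 4319) ≈ -296.36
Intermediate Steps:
Function('r')(s, O) = Add(4, Mul(4, s))
Function('U')(R) = Add(-27, Mul(Rational(3, 2), Pow(R, -1))) (Function('U')(R) = Add(-27, Mul(3, Pow(Add(R, R), -1))) = Add(-27, Mul(3, Pow(Mul(2, R), -1))) = Add(-27, Mul(3, Mul(Rational(1, 2), Pow(R, -1)))) = Add(-27, Mul(Rational(3, 2), Pow(R, -1))))
Function('k')(L, H) = 8000 (Function('k')(L, H) = Pow(Add(4, Mul(4, 4)), 3) = Pow(Add(4, 16), 3) = Pow(20, 3) = 8000)
Mul(Function('k')(-883, -882), Pow(Function('U')(240), -1)) = Mul(8000, Pow(Add(-27, Mul(Rational(3, 2), Pow(240, -1))), -1)) = Mul(8000, Pow(Add(-27, Mul(Rational(3, 2), Rational(1, 240))), -1)) = Mul(8000, Pow(Add(-27, Rational(1, 160)), -1)) = Mul(8000, Pow(Rational(-4319, 160), -1)) = Mul(8000, Rational(-160, 4319)) = Rational(-1280000, 4319)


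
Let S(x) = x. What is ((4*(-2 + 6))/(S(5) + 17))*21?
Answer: 168/11 ≈ 15.273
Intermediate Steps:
((4*(-2 + 6))/(S(5) + 17))*21 = ((4*(-2 + 6))/(5 + 17))*21 = ((4*4)/22)*21 = ((1/22)*16)*21 = (8/11)*21 = 168/11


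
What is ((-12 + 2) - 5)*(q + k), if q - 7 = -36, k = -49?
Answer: 1170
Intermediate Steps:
q = -29 (q = 7 - 36 = -29)
((-12 + 2) - 5)*(q + k) = ((-12 + 2) - 5)*(-29 - 49) = (-10 - 5)*(-78) = -15*(-78) = 1170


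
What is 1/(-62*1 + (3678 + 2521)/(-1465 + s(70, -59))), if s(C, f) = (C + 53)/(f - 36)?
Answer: -139298/9225381 ≈ -0.015099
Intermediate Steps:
s(C, f) = (53 + C)/(-36 + f)
1/(-62*1 + (3678 + 2521)/(-1465 + s(70, -59))) = 1/(-62*1 + (3678 + 2521)/(-1465 + (53 + 70)/(-36 - 59))) = 1/(-62 + 6199/(-1465 + 123/(-95))) = 1/(-62 + 6199/(-1465 - 1/95*123)) = 1/(-62 + 6199/(-1465 - 123/95)) = 1/(-62 + 6199/(-139298/95)) = 1/(-62 + 6199*(-95/139298)) = 1/(-62 - 588905/139298) = 1/(-9225381/139298) = -139298/9225381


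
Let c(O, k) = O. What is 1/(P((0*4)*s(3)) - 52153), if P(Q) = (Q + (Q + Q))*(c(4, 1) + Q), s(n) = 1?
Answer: -1/52153 ≈ -1.9174e-5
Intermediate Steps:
P(Q) = 3*Q*(4 + Q) (P(Q) = (Q + (Q + Q))*(4 + Q) = (Q + 2*Q)*(4 + Q) = (3*Q)*(4 + Q) = 3*Q*(4 + Q))
1/(P((0*4)*s(3)) - 52153) = 1/(3*((0*4)*1)*(4 + (0*4)*1) - 52153) = 1/(3*(0*1)*(4 + 0*1) - 52153) = 1/(3*0*(4 + 0) - 52153) = 1/(3*0*4 - 52153) = 1/(0 - 52153) = 1/(-52153) = -1/52153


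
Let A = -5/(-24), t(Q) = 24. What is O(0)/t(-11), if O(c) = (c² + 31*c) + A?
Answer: 5/576 ≈ 0.0086806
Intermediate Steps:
A = 5/24 (A = -5*(-1/24) = 5/24 ≈ 0.20833)
O(c) = 5/24 + c² + 31*c (O(c) = (c² + 31*c) + 5/24 = 5/24 + c² + 31*c)
O(0)/t(-11) = (5/24 + 0² + 31*0)/24 = (5/24 + 0 + 0)*(1/24) = (5/24)*(1/24) = 5/576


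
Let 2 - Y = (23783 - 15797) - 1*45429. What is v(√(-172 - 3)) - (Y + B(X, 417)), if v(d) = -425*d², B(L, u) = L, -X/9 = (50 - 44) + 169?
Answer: 38505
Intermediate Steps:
X = -1575 (X = -9*((50 - 44) + 169) = -9*(6 + 169) = -9*175 = -1575)
Y = 37445 (Y = 2 - ((23783 - 15797) - 1*45429) = 2 - (7986 - 45429) = 2 - 1*(-37443) = 2 + 37443 = 37445)
v(√(-172 - 3)) - (Y + B(X, 417)) = -425*(√(-172 - 3))² - (37445 - 1575) = -425*(√(-175))² - 1*35870 = -425*(5*I*√7)² - 35870 = -425*(-175) - 35870 = 74375 - 35870 = 38505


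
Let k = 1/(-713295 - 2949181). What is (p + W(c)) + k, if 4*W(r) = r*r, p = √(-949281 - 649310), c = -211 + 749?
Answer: 265020425835/3662476 + I*√1598591 ≈ 72361.0 + 1264.4*I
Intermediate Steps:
c = 538
p = I*√1598591 (p = √(-1598591) = I*√1598591 ≈ 1264.4*I)
k = -1/3662476 (k = 1/(-3662476) = -1/3662476 ≈ -2.7304e-7)
W(r) = r²/4 (W(r) = (r*r)/4 = r²/4)
(p + W(c)) + k = (I*√1598591 + (¼)*538²) - 1/3662476 = (I*√1598591 + (¼)*289444) - 1/3662476 = (I*√1598591 + 72361) - 1/3662476 = (72361 + I*√1598591) - 1/3662476 = 265020425835/3662476 + I*√1598591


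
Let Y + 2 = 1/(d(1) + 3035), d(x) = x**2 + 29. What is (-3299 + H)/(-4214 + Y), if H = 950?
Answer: 7199685/12922039 ≈ 0.55716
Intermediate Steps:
d(x) = 29 + x**2
Y = -6129/3065 (Y = -2 + 1/((29 + 1**2) + 3035) = -2 + 1/((29 + 1) + 3035) = -2 + 1/(30 + 3035) = -2 + 1/3065 = -6129/3065 ≈ -1.9997)
(-3299 + H)/(-4214 + Y) = (-3299 + 950)/(-4214 - 6129/3065) = -2349/(-12922039/3065) = -2349*(-3065/12922039) = 7199685/12922039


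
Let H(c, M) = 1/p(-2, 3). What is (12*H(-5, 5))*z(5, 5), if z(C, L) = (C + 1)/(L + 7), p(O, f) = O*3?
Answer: -1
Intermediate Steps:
p(O, f) = 3*O
z(C, L) = (1 + C)/(7 + L)
H(c, M) = -⅙ (H(c, M) = 1/(3*(-2)) = 1/(-6) = -⅙)
(12*H(-5, 5))*z(5, 5) = (12*(-⅙))*((1 + 5)/(7 + 5)) = -2*6/12 = -6/6 = -2*½ = -1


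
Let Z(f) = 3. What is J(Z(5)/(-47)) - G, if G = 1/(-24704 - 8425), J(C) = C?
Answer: -99340/1557063 ≈ -0.063800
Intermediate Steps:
G = -1/33129 (G = 1/(-33129) = -1/33129 ≈ -3.0185e-5)
J(Z(5)/(-47)) - G = 3/(-47) - 1*(-1/33129) = 3*(-1/47) + 1/33129 = -3/47 + 1/33129 = -99340/1557063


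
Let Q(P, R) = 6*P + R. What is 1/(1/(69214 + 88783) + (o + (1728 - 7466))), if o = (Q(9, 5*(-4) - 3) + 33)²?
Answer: -157997/259431073 ≈ -0.00060901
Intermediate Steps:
Q(P, R) = R + 6*P
o = 4096 (o = (((5*(-4) - 3) + 6*9) + 33)² = (((-20 - 3) + 54) + 33)² = ((-23 + 54) + 33)² = (31 + 33)² = 64² = 4096)
1/(1/(69214 + 88783) + (o + (1728 - 7466))) = 1/(1/(69214 + 88783) + (4096 + (1728 - 7466))) = 1/(1/157997 + (4096 - 5738)) = 1/(1/157997 - 1642) = 1/(-259431073/157997) = -157997/259431073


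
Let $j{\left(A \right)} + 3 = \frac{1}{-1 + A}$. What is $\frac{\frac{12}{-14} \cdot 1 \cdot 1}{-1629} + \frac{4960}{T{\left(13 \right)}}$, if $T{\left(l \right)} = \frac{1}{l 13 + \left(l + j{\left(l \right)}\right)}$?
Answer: $\frac{1125416974}{1267} \approx 8.8825 \cdot 10^{5}$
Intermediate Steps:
$j{\left(A \right)} = -3 + \frac{1}{-1 + A}$
$T{\left(l \right)} = \frac{1}{14 l + \frac{4 - 3 l}{-1 + l}}$ ($T{\left(l \right)} = \frac{1}{l 13 + \left(l + \frac{4 - 3 l}{-1 + l}\right)} = \frac{1}{13 l + \left(l + \frac{4 - 3 l}{-1 + l}\right)} = \frac{1}{14 l + \frac{4 - 3 l}{-1 + l}}$)
$\frac{\frac{12}{-14} \cdot 1 \cdot 1}{-1629} + \frac{4960}{T{\left(13 \right)}} = \frac{\frac{12}{-14} \cdot 1 \cdot 1}{-1629} + \frac{4960}{\frac{1}{4 - 221 + 14 \cdot 13^{2}} \left(-1 + 13\right)} = 12 \left(- \frac{1}{14}\right) 1 \cdot 1 \left(- \frac{1}{1629}\right) + \frac{4960}{\frac{1}{4 - 221 + 14 \cdot 169} \cdot 12} = \left(- \frac{6}{7}\right) 1 \cdot 1 \left(- \frac{1}{1629}\right) + \frac{4960}{\frac{1}{4 - 221 + 2366} \cdot 12} = \left(- \frac{6}{7}\right) 1 \left(- \frac{1}{1629}\right) + \frac{4960}{\frac{1}{2149} \cdot 12} = \left(- \frac{6}{7}\right) \left(- \frac{1}{1629}\right) + \frac{4960}{\frac{1}{2149} \cdot 12} = \frac{2}{3801} + \frac{4960}{\frac{12}{2149}} = \frac{2}{3801} + 4960 \cdot \frac{2149}{12} = \frac{2}{3801} + \frac{2664760}{3} = \frac{1125416974}{1267}$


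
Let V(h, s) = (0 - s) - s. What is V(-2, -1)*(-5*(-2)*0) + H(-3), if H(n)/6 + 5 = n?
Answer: -48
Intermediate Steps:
H(n) = -30 + 6*n
V(h, s) = -2*s (V(h, s) = -s - s = -2*s)
V(-2, -1)*(-5*(-2)*0) + H(-3) = (-2*(-1))*(-5*(-2)*0) + (-30 + 6*(-3)) = 2*(10*0) + (-30 - 18) = 2*0 - 48 = 0 - 48 = -48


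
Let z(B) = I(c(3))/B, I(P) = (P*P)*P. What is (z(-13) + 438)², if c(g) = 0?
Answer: 191844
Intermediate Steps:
I(P) = P³ (I(P) = P²*P = P³)
z(B) = 0 (z(B) = 0³/B = 0/B = 0)
(z(-13) + 438)² = (0 + 438)² = 438² = 191844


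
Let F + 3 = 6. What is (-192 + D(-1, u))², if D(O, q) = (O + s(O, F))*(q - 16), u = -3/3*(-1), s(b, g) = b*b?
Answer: 36864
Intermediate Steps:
F = 3 (F = -3 + 6 = 3)
s(b, g) = b²
u = 1 (u = -3/3*(-1) = -1*1*(-1) = -1*(-1) = 1)
D(O, q) = (-16 + q)*(O + O²) (D(O, q) = (O + O²)*(q - 16) = (O + O²)*(-16 + q) = (-16 + q)*(O + O²))
(-192 + D(-1, u))² = (-192 - (-16 + 1 - 16*(-1) - 1*1))² = (-192 - (-16 + 1 + 16 - 1))² = (-192 - 1*0)² = (-192 + 0)² = (-192)² = 36864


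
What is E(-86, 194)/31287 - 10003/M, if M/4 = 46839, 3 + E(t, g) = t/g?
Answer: -10140023807/189531765228 ≈ -0.053500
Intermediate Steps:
E(t, g) = -3 + t/g
M = 187356 (M = 4*46839 = 187356)
E(-86, 194)/31287 - 10003/M = (-3 - 86/194)/31287 - 10003/187356 = (-3 - 86*1/194)*(1/31287) - 10003*1/187356 = (-3 - 43/97)*(1/31287) - 10003/187356 = -334/97*1/31287 - 10003/187356 = -334/3034839 - 10003/187356 = -10140023807/189531765228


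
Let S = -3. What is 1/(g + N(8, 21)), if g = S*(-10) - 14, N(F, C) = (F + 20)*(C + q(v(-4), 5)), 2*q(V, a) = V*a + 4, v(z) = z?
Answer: 1/380 ≈ 0.0026316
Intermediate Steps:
q(V, a) = 2 + V*a/2 (q(V, a) = (V*a + 4)/2 = (4 + V*a)/2 = 2 + V*a/2)
N(F, C) = (-8 + C)*(20 + F) (N(F, C) = (F + 20)*(C + (2 + (1/2)*(-4)*5)) = (20 + F)*(C + (2 - 10)) = (20 + F)*(C - 8) = (20 + F)*(-8 + C) = (-8 + C)*(20 + F))
g = 16 (g = -3*(-10) - 14 = 30 - 14 = 16)
1/(g + N(8, 21)) = 1/(16 + (-160 - 8*8 + 20*21 + 21*8)) = 1/(16 + (-160 - 64 + 420 + 168)) = 1/(16 + 364) = 1/380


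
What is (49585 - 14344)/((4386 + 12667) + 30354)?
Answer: 35241/47407 ≈ 0.74337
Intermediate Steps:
(49585 - 14344)/((4386 + 12667) + 30354) = 35241/(17053 + 30354) = 35241/47407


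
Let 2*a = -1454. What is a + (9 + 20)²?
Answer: 114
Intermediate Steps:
a = -727 (a = (½)*(-1454) = -727)
a + (9 + 20)² = -727 + (9 + 20)² = -727 + 29² = -727 + 841 = 114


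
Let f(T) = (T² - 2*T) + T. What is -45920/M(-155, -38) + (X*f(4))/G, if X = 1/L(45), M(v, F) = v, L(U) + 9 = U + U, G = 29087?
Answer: 7212645340/24345819 ≈ 296.26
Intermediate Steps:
L(U) = -9 + 2*U (L(U) = -9 + (U + U) = -9 + 2*U)
X = 1/81 (X = 1/(-9 + 2*45) = 1/(-9 + 90) = 1/81 ≈ 0.012346)
f(T) = T² - T
-45920/M(-155, -38) + (X*f(4))/G = -45920/(-155) + ((4*(-1 + 4))/81)/29087 = -45920*(-1/155) + ((4*3)/81)*(1/29087) = 9184/31 + ((1/81)*12)*(1/29087) = 9184/31 + (4/27)*(1/29087) = 9184/31 + 4/785349 = 7212645340/24345819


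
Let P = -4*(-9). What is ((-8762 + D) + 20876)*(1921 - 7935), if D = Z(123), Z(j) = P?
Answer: -73070100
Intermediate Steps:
P = 36
Z(j) = 36
D = 36
((-8762 + D) + 20876)*(1921 - 7935) = ((-8762 + 36) + 20876)*(1921 - 7935) = (-8726 + 20876)*(-6014) = 12150*(-6014) = -73070100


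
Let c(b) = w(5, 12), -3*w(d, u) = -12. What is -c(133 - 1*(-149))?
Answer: -4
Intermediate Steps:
w(d, u) = 4 (w(d, u) = -⅓*(-12) = 4)
c(b) = 4
-c(133 - 1*(-149)) = -1*4 = -4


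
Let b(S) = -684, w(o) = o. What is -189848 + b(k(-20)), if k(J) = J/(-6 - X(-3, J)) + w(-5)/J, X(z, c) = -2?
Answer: -190532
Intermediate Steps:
k(J) = -5/J - J/4 (k(J) = J/(-6 - 1*(-2)) - 5/J = J/(-6 + 2) - 5/J = J/(-4) - 5/J = J*(-1/4) - 5/J = -J/4 - 5/J = -5/J - J/4)
-189848 + b(k(-20)) = -189848 - 684 = -190532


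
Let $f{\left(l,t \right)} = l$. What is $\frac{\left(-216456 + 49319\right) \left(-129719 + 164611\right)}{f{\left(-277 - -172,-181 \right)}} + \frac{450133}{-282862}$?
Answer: $\frac{1649578781767883}{29700510} \approx 5.554 \cdot 10^{7}$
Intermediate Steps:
$\frac{\left(-216456 + 49319\right) \left(-129719 + 164611\right)}{f{\left(-277 - -172,-181 \right)}} + \frac{450133}{-282862} = \frac{\left(-216456 + 49319\right) \left(-129719 + 164611\right)}{-277 - -172} + \frac{450133}{-282862} = \frac{\left(-167137\right) 34892}{-277 + 172} + 450133 \left(- \frac{1}{282862}\right) = - \frac{5831744204}{-105} - \frac{450133}{282862} = \left(-5831744204\right) \left(- \frac{1}{105}\right) - \frac{450133}{282862} = \frac{5831744204}{105} - \frac{450133}{282862} = \frac{1649578781767883}{29700510}$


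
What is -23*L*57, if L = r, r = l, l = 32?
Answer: -41952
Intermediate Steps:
r = 32
L = 32
-23*L*57 = -23*32*57 = -736*57 = -41952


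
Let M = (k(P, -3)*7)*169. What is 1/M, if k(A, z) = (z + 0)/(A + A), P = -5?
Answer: 10/3549 ≈ 0.0028177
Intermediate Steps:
k(A, z) = z/(2*A) (k(A, z) = z/((2*A)) = z*(1/(2*A)) = z/(2*A))
M = 3549/10 (M = (((½)*(-3)/(-5))*7)*169 = (((½)*(-3)*(-⅕))*7)*169 = ((3/10)*7)*169 = (21/10)*169 = 3549/10 ≈ 354.90)
1/M = 1/(3549/10) = 10/3549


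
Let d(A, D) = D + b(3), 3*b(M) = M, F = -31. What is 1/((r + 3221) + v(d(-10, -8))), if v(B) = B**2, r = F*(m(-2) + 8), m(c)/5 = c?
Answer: 1/3332 ≈ 0.00030012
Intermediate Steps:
m(c) = 5*c
b(M) = M/3
d(A, D) = 1 + D (d(A, D) = D + (1/3)*3 = D + 1 = 1 + D)
r = 62 (r = -31*(5*(-2) + 8) = -31*(-10 + 8) = -31*(-2) = 62)
1/((r + 3221) + v(d(-10, -8))) = 1/((62 + 3221) + (1 - 8)**2) = 1/(3283 + (-7)**2) = 1/(3283 + 49) = 1/3332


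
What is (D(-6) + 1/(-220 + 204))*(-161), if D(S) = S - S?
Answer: 161/16 ≈ 10.063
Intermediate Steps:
D(S) = 0
(D(-6) + 1/(-220 + 204))*(-161) = (0 + 1/(-220 + 204))*(-161) = (0 + 1/(-16))*(-161) = (0 - 1/16)*(-161) = -1/16*(-161) = 161/16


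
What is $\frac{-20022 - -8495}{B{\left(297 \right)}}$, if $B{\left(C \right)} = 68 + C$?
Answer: $- \frac{11527}{365} \approx -31.581$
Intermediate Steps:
$\frac{-20022 - -8495}{B{\left(297 \right)}} = \frac{-20022 - -8495}{68 + 297} = \frac{-20022 + 8495}{365} = \left(-11527\right) \frac{1}{365} = - \frac{11527}{365}$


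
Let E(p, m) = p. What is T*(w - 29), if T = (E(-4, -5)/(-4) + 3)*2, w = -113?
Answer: -1136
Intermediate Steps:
T = 8 (T = (-4/(-4) + 3)*2 = (-4*(-1/4) + 3)*2 = (1 + 3)*2 = 4*2 = 8)
T*(w - 29) = 8*(-113 - 29) = 8*(-142) = -1136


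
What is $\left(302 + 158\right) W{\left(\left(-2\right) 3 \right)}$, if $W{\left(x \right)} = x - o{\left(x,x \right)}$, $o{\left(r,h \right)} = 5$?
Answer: $-5060$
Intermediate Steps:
$W{\left(x \right)} = -5 + x$ ($W{\left(x \right)} = x - 5 = -5 + x$)
$\left(302 + 158\right) W{\left(\left(-2\right) 3 \right)} = \left(302 + 158\right) \left(-5 - 6\right) = 460 \left(-5 - 6\right) = 460 \left(-11\right) = -5060$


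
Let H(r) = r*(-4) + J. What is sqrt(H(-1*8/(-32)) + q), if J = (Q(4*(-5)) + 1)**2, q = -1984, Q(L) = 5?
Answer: I*sqrt(1949) ≈ 44.147*I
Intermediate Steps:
J = 36 (J = (5 + 1)**2 = 6**2 = 36)
H(r) = 36 - 4*r (H(r) = r*(-4) + 36 = -4*r + 36 = 36 - 4*r)
sqrt(H(-1*8/(-32)) + q) = sqrt((36 - 4*(-1*8)/(-32)) - 1984) = sqrt((36 - (-32)*(-1)/32) - 1984) = sqrt((36 - 4*1/4) - 1984) = sqrt((36 - 1) - 1984) = sqrt(35 - 1984) = sqrt(-1949) = I*sqrt(1949)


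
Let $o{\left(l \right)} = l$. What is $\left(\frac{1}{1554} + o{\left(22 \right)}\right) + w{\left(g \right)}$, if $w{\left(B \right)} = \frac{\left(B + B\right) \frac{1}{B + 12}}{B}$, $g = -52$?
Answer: $\frac{341113}{15540} \approx 21.951$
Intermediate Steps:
$w{\left(B \right)} = \frac{2}{12 + B}$ ($w{\left(B \right)} = \frac{2 B \frac{1}{12 + B}}{B} = \frac{2}{12 + B}$)
$\left(\frac{1}{1554} + o{\left(22 \right)}\right) + w{\left(g \right)} = \left(\frac{1}{1554} + 22\right) + \frac{2}{12 - 52} = \left(\frac{1}{1554} + 22\right) + \frac{2}{-40} = \frac{34189}{1554} + 2 \left(- \frac{1}{40}\right) = \frac{34189}{1554} - \frac{1}{20} = \frac{341113}{15540}$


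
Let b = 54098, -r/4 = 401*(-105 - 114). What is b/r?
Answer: 27049/175638 ≈ 0.15400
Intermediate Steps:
r = 351276 (r = -1604*(-105 - 114) = -1604*(-219) = -4*(-87819) = 351276)
b/r = 54098/351276 = 54098*(1/351276) = 27049/175638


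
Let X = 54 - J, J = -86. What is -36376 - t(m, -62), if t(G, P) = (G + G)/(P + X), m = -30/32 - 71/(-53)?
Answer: -1203027413/33072 ≈ -36376.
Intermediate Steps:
X = 140 (X = 54 - 1*(-86) = 54 + 86 = 140)
m = 341/848 (m = -30*1/32 - 71*(-1/53) = -15/16 + 71/53 = 341/848 ≈ 0.40212)
t(G, P) = 2*G/(140 + P) (t(G, P) = (G + G)/(P + 140) = (2*G)/(140 + P) = 2*G/(140 + P))
-36376 - t(m, -62) = -36376 - 2*341/(848*(140 - 62)) = -36376 - 2*341/(848*78) = -36376 - 1*341/33072 = -36376 - 341/33072 = -1203027413/33072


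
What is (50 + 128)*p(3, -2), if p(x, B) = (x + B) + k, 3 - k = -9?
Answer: 2314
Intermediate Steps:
k = 12 (k = 3 - 1*(-9) = 3 + 9 = 12)
p(x, B) = 12 + B + x (p(x, B) = (x + B) + 12 = (B + x) + 12 = 12 + B + x)
(50 + 128)*p(3, -2) = (50 + 128)*(12 - 2 + 3) = 178*13 = 2314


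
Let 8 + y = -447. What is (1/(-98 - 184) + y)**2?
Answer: 16463712721/79524 ≈ 2.0703e+5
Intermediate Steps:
y = -455 (y = -8 - 447 = -455)
(1/(-98 - 184) + y)**2 = (1/(-98 - 184) - 455)**2 = (1/(-282) - 455)**2 = (-1/282 - 455)**2 = (-128311/282)**2 = 16463712721/79524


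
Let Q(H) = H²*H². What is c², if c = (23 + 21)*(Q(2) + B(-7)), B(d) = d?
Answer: 156816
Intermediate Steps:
Q(H) = H⁴
c = 396 (c = (23 + 21)*(2⁴ - 7) = 44*(16 - 7) = 44*9 = 396)
c² = 396² = 156816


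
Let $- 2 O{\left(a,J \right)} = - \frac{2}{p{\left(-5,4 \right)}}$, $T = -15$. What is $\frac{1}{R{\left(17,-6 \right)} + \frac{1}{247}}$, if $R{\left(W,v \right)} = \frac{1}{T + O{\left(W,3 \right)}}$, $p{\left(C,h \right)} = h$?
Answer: $- \frac{14573}{929} \approx -15.687$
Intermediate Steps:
$O{\left(a,J \right)} = \frac{1}{4}$ ($O{\left(a,J \right)} = - \frac{\left(-2\right) \frac{1}{4}}{2} = \left(- \frac{1}{2}\right) \left(- \frac{1}{2}\right) = \frac{1}{4}$)
$R{\left(W,v \right)} = - \frac{4}{59}$ ($R{\left(W,v \right)} = \frac{1}{-15 + \frac{1}{4}} = \frac{1}{- \frac{59}{4}} = - \frac{4}{59}$)
$\frac{1}{R{\left(17,-6 \right)} + \frac{1}{247}} = \frac{1}{- \frac{4}{59} + \frac{1}{247}} = \frac{1}{- \frac{929}{14573}} = - \frac{14573}{929}$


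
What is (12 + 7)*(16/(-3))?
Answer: -304/3 ≈ -101.33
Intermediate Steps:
(12 + 7)*(16/(-3)) = 19*(16*(-⅓)) = 19*(-16/3) = -304/3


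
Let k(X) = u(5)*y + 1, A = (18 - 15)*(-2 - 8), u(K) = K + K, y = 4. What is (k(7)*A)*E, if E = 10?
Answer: -12300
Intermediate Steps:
u(K) = 2*K
A = -30 (A = 3*(-10) = -30)
k(X) = 41 (k(X) = (2*5)*4 + 1 = 10*4 + 1 = 40 + 1 = 41)
(k(7)*A)*E = (41*(-30))*10 = -1230*10 = -12300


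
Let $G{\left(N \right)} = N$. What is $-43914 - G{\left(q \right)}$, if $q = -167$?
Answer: $-43747$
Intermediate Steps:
$-43914 - G{\left(q \right)} = -43914 - -167 = -43914 + 167 = -43747$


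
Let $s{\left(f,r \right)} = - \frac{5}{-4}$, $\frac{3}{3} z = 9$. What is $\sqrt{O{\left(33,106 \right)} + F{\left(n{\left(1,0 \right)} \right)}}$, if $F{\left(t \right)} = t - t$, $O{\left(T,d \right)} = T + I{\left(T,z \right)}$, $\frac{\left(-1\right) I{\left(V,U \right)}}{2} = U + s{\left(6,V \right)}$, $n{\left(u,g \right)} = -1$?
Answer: $\frac{5 \sqrt{2}}{2} \approx 3.5355$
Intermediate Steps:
$z = 9$
$s{\left(f,r \right)} = \frac{5}{4}$ ($s{\left(f,r \right)} = \left(-5\right) \left(- \frac{1}{4}\right) = \frac{5}{4}$)
$I{\left(V,U \right)} = - \frac{5}{2} - 2 U$ ($I{\left(V,U \right)} = - 2 \left(U + \frac{5}{4}\right) = - 2 \left(\frac{5}{4} + U\right) = - \frac{5}{2} - 2 U$)
$O{\left(T,d \right)} = - \frac{41}{2} + T$ ($O{\left(T,d \right)} = T - \frac{41}{2} = - \frac{41}{2} + T$)
$F{\left(t \right)} = 0$
$\sqrt{O{\left(33,106 \right)} + F{\left(n{\left(1,0 \right)} \right)}} = \sqrt{\left(- \frac{41}{2} + 33\right) + 0} = \sqrt{\frac{25}{2} + 0} = \sqrt{\frac{25}{2}} = \frac{5 \sqrt{2}}{2}$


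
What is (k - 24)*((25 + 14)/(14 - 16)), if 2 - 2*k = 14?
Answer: 585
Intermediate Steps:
k = -6 (k = 1 - ½*14 = 1 - 7 = -6)
(k - 24)*((25 + 14)/(14 - 16)) = (-6 - 24)*((25 + 14)/(14 - 16)) = -1170/(-2) = -1170*(-1)/2 = -30*(-39/2) = 585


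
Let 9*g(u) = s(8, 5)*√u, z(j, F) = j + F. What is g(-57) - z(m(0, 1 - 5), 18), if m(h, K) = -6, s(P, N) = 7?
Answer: -12 + 7*I*√57/9 ≈ -12.0 + 5.8721*I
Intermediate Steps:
z(j, F) = F + j
g(u) = 7*√u/9 (g(u) = (7*√u)/9 = 7*√u/9)
g(-57) - z(m(0, 1 - 5), 18) = 7*√(-57)/9 - (18 - 6) = 7*(I*√57)/9 - 1*12 = 7*I*√57/9 - 12 = -12 + 7*I*√57/9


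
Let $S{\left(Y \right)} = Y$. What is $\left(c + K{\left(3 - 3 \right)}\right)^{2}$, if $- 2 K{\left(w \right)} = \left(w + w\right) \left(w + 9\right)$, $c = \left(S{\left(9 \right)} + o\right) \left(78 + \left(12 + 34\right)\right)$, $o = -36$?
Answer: $11209104$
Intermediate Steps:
$c = -3348$ ($c = \left(9 - 36\right) \left(78 + \left(12 + 34\right)\right) = - 27 \left(78 + 46\right) = \left(-27\right) 124 = -3348$)
$K{\left(w \right)} = - w \left(9 + w\right)$ ($K{\left(w \right)} = - \frac{\left(w + w\right) \left(w + 9\right)}{2} = - \frac{2 w \left(9 + w\right)}{2} = - w \left(9 + w\right)$)
$\left(c + K{\left(3 - 3 \right)}\right)^{2} = \left(-3348 - \left(3 - 3\right) \left(9 + \left(3 - 3\right)\right)\right)^{2} = \left(-3348 - 0 \left(9 + 0\right)\right)^{2} = \left(-3348 - 0 \cdot 9\right)^{2} = \left(-3348 + 0\right)^{2} = \left(-3348\right)^{2} = 11209104$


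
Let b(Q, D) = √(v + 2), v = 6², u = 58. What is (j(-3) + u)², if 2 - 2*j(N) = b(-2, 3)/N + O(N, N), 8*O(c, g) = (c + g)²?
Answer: 463913/144 + 227*√38/12 ≈ 3338.2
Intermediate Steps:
v = 36
O(c, g) = (c + g)²/8
b(Q, D) = √38 (b(Q, D) = √(36 + 2) = √38)
j(N) = 1 - N²/4 - √38/(2*N) (j(N) = 1 - (√38/N + (N + N)²/8)/2 = 1 - (√38/N + (2*N)²/8)/2 = 1 - (√38/N + (4*N²)/8)/2 = 1 - (√38/N + N²/2)/2 = 1 - (N²/2 + √38/N)/2 = 1 + (-N²/4 - √38/(2*N)) = 1 - N²/4 - √38/(2*N))
(j(-3) + u)² = ((-3 - √38/2 - ¼*(-3)³)/(-3) + 58)² = (-(-3 - √38/2 - ¼*(-27))/3 + 58)² = (-(-3 - √38/2 + 27/4)/3 + 58)² = (-(15/4 - √38/2)/3 + 58)² = ((-5/4 + √38/6) + 58)² = (227/4 + √38/6)²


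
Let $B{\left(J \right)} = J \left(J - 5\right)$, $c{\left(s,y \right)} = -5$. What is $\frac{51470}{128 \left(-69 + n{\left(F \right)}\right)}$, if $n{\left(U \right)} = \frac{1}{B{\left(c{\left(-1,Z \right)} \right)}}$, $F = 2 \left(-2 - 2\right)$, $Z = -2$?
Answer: $- \frac{643375}{110368} \approx -5.8294$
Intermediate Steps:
$F = -8$ ($F = 2 \left(-4\right) = -8$)
$B{\left(J \right)} = J \left(-5 + J\right)$
$n{\left(U \right)} = \frac{1}{50}$ ($n{\left(U \right)} = \frac{1}{\left(-5\right) \left(-5 - 5\right)} = \frac{1}{\left(-5\right) \left(-10\right)} = \frac{1}{50}$)
$\frac{51470}{128 \left(-69 + n{\left(F \right)}\right)} = \frac{51470}{128 \left(-69 + \frac{1}{50}\right)} = \frac{51470}{128 \left(- \frac{3449}{50}\right)} = \frac{51470}{- \frac{220736}{25}} = 51470 \left(- \frac{25}{220736}\right) = - \frac{643375}{110368}$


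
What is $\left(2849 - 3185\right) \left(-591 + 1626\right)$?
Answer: $-347760$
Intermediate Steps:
$\left(2849 - 3185\right) \left(-591 + 1626\right) = \left(-336\right) 1035 = -347760$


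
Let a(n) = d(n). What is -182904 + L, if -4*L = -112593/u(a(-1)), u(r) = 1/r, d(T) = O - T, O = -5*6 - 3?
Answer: -1083648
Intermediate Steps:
O = -33 (O = -30 - 3 = -33)
d(T) = -33 - T
a(n) = -33 - n
L = -900744 (L = -(-112593)/(4*(1/(-33 - 1*(-1)))) = -(-112593)/(4*(1/(-33 + 1))) = -(-112593)/(4*(1/(-32))) = -(-112593)/(4*(-1/32)) = -(-112593)*(-32)/4 = -1/4*3602976 = -900744)
-182904 + L = -182904 - 900744 = -1083648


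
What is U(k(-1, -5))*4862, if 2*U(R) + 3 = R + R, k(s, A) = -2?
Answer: -17017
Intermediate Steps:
U(R) = -3/2 + R (U(R) = -3/2 + (R + R)/2 = -3/2 + (2*R)/2 = -3/2 + R)
U(k(-1, -5))*4862 = (-3/2 - 2)*4862 = -7/2*4862 = -17017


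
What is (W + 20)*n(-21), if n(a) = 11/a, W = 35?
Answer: -605/21 ≈ -28.810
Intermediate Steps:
(W + 20)*n(-21) = (35 + 20)*(11/(-21)) = 55*(11*(-1/21)) = 55*(-11/21) = -605/21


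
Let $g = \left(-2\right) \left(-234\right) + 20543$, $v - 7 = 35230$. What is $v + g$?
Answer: $56248$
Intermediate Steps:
$v = 35237$ ($v = 7 + 35230 = 35237$)
$g = 21011$ ($g = 468 + 20543 = 21011$)
$v + g = 35237 + 21011 = 56248$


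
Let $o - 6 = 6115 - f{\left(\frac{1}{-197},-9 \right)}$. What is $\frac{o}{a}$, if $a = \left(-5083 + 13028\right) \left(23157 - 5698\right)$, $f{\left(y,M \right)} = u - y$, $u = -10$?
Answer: $\frac{1207806}{27326215735} \approx 4.42 \cdot 10^{-5}$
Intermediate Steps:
$f{\left(y,M \right)} = -10 - y$
$a = 138711755$ ($a = 7945 \cdot 17459 = 138711755$)
$o = \frac{1207806}{197}$ ($o = 6 + \left(6115 - \left(-10 - \frac{1}{-197}\right)\right) = 6 + \left(6115 - \left(-10 - - \frac{1}{197}\right)\right) = 6 + \left(6115 - \left(-10 + \frac{1}{197}\right)\right) = 6 + \left(6115 - - \frac{1969}{197}\right) = 6 + \left(6115 + \frac{1969}{197}\right) = 6 + \frac{1206624}{197} = \frac{1207806}{197} \approx 6131.0$)
$\frac{o}{a} = \frac{1207806}{197 \cdot 138711755} = \frac{1207806}{197} \cdot \frac{1}{138711755} = \frac{1207806}{27326215735}$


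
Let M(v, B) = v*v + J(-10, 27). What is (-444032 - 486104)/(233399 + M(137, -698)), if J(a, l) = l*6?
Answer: -465068/126165 ≈ -3.6862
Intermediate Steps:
J(a, l) = 6*l
M(v, B) = 162 + v² (M(v, B) = v*v + 6*27 = v² + 162 = 162 + v²)
(-444032 - 486104)/(233399 + M(137, -698)) = (-444032 - 486104)/(233399 + (162 + 137²)) = -930136/(233399 + (162 + 18769)) = -930136/(233399 + 18931) = -930136/252330 = -930136*1/252330 = -465068/126165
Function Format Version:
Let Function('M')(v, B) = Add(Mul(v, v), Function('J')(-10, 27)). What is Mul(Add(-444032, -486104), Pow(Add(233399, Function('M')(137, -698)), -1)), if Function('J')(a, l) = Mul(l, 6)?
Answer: Rational(-465068, 126165) ≈ -3.6862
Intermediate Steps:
Function('J')(a, l) = Mul(6, l)
Function('M')(v, B) = Add(162, Pow(v, 2)) (Function('M')(v, B) = Add(Mul(v, v), Mul(6, 27)) = Add(Pow(v, 2), 162) = Add(162, Pow(v, 2)))
Mul(Add(-444032, -486104), Pow(Add(233399, Function('M')(137, -698)), -1)) = Mul(Add(-444032, -486104), Pow(Add(233399, Add(162, Pow(137, 2))), -1)) = Mul(-930136, Pow(Add(233399, Add(162, 18769)), -1)) = Mul(-930136, Pow(Add(233399, 18931), -1)) = Mul(-930136, Pow(252330, -1)) = Mul(-930136, Rational(1, 252330)) = Rational(-465068, 126165)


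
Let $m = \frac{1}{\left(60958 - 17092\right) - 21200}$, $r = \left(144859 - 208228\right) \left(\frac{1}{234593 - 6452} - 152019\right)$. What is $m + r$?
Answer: $\frac{5534908438529326817}{574560434} \approx 9.6333 \cdot 10^{9}$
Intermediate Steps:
$r = \frac{244194319179798}{25349}$ ($r = - 63369 \left(\frac{1}{228141} - 152019\right) = \left(-63369\right) \left(- \frac{34681766678}{228141}\right) = \frac{244194319179798}{25349} \approx 9.6333 \cdot 10^{9}$)
$m = \frac{1}{22666}$ ($m = \frac{1}{43866 - 21200} = \frac{1}{22666} \approx 4.4119 \cdot 10^{-5}$)
$m + r = \frac{1}{22666} + \frac{244194319179798}{25349} = \frac{5534908438529326817}{574560434}$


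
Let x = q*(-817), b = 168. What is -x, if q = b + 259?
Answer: 348859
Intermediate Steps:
q = 427 (q = 168 + 259 = 427)
x = -348859 (x = 427*(-817) = -348859)
-x = -1*(-348859) = 348859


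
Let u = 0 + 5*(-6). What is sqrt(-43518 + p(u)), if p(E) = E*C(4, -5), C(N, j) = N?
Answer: I*sqrt(43638) ≈ 208.9*I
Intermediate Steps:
u = -30 (u = 0 - 30 = -30)
p(E) = 4*E (p(E) = E*4 = 4*E)
sqrt(-43518 + p(u)) = sqrt(-43518 + 4*(-30)) = sqrt(-43518 - 120) = sqrt(-43638) = I*sqrt(43638)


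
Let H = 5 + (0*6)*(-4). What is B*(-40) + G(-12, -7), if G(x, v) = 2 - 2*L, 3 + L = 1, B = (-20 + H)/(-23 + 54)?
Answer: 786/31 ≈ 25.355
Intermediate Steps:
H = 5 (H = 5 + 0*(-4) = 5 + 0 = 5)
B = -15/31 (B = (-20 + 5)/(-23 + 54) = -15/31 ≈ -0.48387)
L = -2 (L = -3 + 1 = -2)
G(x, v) = 6 (G(x, v) = 2 - 2*(-2) = 2 + 4 = 6)
B*(-40) + G(-12, -7) = -15/31*(-40) + 6 = 600/31 + 6 = 786/31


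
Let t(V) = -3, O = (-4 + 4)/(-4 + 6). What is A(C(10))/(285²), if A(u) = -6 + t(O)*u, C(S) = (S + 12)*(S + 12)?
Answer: -162/9025 ≈ -0.017950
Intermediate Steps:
O = 0 (O = 0/2 = 0*(½) = 0)
C(S) = (12 + S)² (C(S) = (12 + S)*(12 + S) = (12 + S)²)
A(u) = -6 - 3*u
A(C(10))/(285²) = (-6 - 3*(12 + 10)²)/(285²) = (-6 - 3*22²)/81225 = (-6 - 3*484)*(1/81225) = (-6 - 1452)*(1/81225) = -1458*1/81225 = -162/9025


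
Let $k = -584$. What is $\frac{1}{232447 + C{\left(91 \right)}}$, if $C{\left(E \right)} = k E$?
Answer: $\frac{1}{179303} \approx 5.5772 \cdot 10^{-6}$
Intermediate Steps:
$C{\left(E \right)} = - 584 E$
$\frac{1}{232447 + C{\left(91 \right)}} = \frac{1}{232447 - 53144} = \frac{1}{179303}$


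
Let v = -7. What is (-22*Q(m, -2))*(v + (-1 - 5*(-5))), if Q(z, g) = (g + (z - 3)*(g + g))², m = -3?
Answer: -181016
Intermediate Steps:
Q(z, g) = (g + 2*g*(-3 + z))² (Q(z, g) = (g + (-3 + z)*(2*g))² = (g + 2*g*(-3 + z))²)
(-22*Q(m, -2))*(v + (-1 - 5*(-5))) = (-22*(-2)²*(-5 + 2*(-3))²)*(-7 + (-1 - 5*(-5))) = (-88*(-5 - 6)²)*(-7 + (-1 + 25)) = (-88*(-11)²)*(-7 + 24) = -88*121*17 = -22*484*17 = -10648*17 = -181016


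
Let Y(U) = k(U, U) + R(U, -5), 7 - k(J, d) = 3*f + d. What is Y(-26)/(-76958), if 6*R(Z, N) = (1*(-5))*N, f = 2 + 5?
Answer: -97/461748 ≈ -0.00021007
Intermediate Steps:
f = 7
k(J, d) = -14 - d (k(J, d) = 7 - (3*7 + d) = 7 - (21 + d) = 7 + (-21 - d) = -14 - d)
R(Z, N) = -5*N/6 (R(Z, N) = ((1*(-5))*N)/6 = (-5*N)/6 = -5*N/6)
Y(U) = -59/6 - U (Y(U) = (-14 - U) - ⅚*(-5) = (-14 - U) + 25/6 = -59/6 - U)
Y(-26)/(-76958) = (-59/6 - 1*(-26))/(-76958) = (-59/6 + 26)*(-1/76958) = (97/6)*(-1/76958) = -97/461748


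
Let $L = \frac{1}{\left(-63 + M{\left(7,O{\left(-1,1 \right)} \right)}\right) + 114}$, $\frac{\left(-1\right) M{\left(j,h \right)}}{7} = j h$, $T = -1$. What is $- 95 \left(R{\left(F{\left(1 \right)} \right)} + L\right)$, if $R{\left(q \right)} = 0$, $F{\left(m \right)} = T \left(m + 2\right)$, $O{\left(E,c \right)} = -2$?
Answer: $- \frac{95}{149} \approx -0.63758$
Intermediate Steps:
$F{\left(m \right)} = -2 - m$ ($F{\left(m \right)} = - (m + 2) = - (2 + m) = -2 - m$)
$M{\left(j,h \right)} = - 7 h j$ ($M{\left(j,h \right)} = - 7 j h = - 7 h j$)
$L = \frac{1}{149}$ ($L = \frac{1}{\left(-63 - \left(-14\right) 7\right) + 114} = \frac{1}{\left(-63 + 98\right) + 114} = \frac{1}{35 + 114} = \frac{1}{149} \approx 0.0067114$)
$- 95 \left(R{\left(F{\left(1 \right)} \right)} + L\right) = - 95 \left(0 + \frac{1}{149}\right) = \left(-95\right) \frac{1}{149} = - \frac{95}{149}$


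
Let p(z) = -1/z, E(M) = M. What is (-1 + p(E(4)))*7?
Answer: -35/4 ≈ -8.7500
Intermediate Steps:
(-1 + p(E(4)))*7 = (-1 - 1/4)*7 = (-1 - 1*¼)*7 = (-1 - ¼)*7 = -5/4*7 = -35/4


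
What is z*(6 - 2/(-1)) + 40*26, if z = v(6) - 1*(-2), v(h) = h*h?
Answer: 1344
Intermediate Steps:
v(h) = h²
z = 38 (z = 6² - 1*(-2) = 36 + 2 = 38)
z*(6 - 2/(-1)) + 40*26 = 38*(6 - 2/(-1)) + 40*26 = 38*(6 - 2*(-1)) + 1040 = 38*(6 + 2) + 1040 = 38*8 + 1040 = 304 + 1040 = 1344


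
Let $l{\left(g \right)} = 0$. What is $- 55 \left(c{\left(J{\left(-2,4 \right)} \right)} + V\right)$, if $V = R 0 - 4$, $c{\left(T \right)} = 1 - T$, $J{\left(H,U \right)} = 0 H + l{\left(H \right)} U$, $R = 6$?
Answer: $165$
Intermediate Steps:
$J{\left(H,U \right)} = 0$ ($J{\left(H,U \right)} = 0 H + 0 U = 0 + 0 = 0$)
$V = -4$ ($V = 6 \cdot 0 - 4 = 0 - 4 = -4$)
$- 55 \left(c{\left(J{\left(-2,4 \right)} \right)} + V\right) = - 55 \left(\left(1 - 0\right) - 4\right) = - 55 \left(\left(1 + 0\right) - 4\right) = - 55 \left(1 - 4\right) = \left(-55\right) \left(-3\right) = 165$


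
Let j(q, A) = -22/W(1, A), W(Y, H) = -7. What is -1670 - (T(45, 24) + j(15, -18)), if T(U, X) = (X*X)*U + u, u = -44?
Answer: -192844/7 ≈ -27549.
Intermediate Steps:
T(U, X) = -44 + U*X² (T(U, X) = (X*X)*U - 44 = X²*U - 44 = U*X² - 44 = -44 + U*X²)
j(q, A) = 22/7 (j(q, A) = -22/(-7) = -22*(-⅐) = 22/7)
-1670 - (T(45, 24) + j(15, -18)) = -1670 - ((-44 + 45*24²) + 22/7) = -1670 - ((-44 + 45*576) + 22/7) = -1670 - ((-44 + 25920) + 22/7) = -1670 - (25876 + 22/7) = -1670 - 1*181154/7 = -1670 - 181154/7 = -192844/7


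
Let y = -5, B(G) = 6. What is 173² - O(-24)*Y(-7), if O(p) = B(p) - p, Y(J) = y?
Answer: 30079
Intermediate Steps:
Y(J) = -5
O(p) = 6 - p
173² - O(-24)*Y(-7) = 173² - (6 - 1*(-24))*(-5) = 29929 - (6 + 24)*(-5) = 29929 - 30*(-5) = 29929 - 1*(-150) = 29929 + 150 = 30079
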